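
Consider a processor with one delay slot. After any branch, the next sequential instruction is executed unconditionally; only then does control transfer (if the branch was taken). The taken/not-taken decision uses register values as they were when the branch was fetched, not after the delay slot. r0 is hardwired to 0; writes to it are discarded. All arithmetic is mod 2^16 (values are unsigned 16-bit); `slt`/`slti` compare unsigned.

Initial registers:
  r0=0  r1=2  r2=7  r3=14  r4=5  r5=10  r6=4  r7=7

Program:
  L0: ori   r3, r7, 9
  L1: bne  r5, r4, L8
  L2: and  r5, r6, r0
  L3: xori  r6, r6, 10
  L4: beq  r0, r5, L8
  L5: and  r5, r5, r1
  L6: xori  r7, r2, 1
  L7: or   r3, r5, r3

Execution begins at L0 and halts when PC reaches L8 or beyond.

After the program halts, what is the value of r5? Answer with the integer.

[0] ori   r3, r7, 9  →  {r0:0, r1:2, r2:7, r3:15, r4:5, r5:10, r6:4, r7:7}
[1] bne  r5, r4, L8  →  {r0:0, r1:2, r2:7, r3:15, r4:5, r5:10, r6:4, r7:7}  ⟨branch taken⟩
[2] and  r5, r6, r0  →  {r0:0, r1:2, r2:7, r3:15, r4:5, r5:0, r6:4, r7:7}

0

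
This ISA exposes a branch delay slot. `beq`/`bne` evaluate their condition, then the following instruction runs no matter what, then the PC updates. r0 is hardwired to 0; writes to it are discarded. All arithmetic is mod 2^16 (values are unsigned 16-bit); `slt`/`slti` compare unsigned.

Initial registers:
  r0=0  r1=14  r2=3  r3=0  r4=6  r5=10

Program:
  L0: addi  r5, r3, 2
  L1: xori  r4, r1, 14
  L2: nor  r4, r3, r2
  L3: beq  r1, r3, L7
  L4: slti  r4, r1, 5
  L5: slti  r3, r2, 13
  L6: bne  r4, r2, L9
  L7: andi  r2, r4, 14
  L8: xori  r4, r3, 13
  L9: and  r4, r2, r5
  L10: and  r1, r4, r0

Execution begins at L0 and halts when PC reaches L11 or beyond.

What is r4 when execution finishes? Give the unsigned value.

[0] addi  r5, r3, 2  →  {r0:0, r1:14, r2:3, r3:0, r4:6, r5:2}
[1] xori  r4, r1, 14  →  {r0:0, r1:14, r2:3, r3:0, r4:0, r5:2}
[2] nor  r4, r3, r2  →  {r0:0, r1:14, r2:3, r3:0, r4:65532, r5:2}
[3] beq  r1, r3, L7  →  {r0:0, r1:14, r2:3, r3:0, r4:65532, r5:2}  ⟨branch fallthrough⟩
[4] slti  r4, r1, 5  →  {r0:0, r1:14, r2:3, r3:0, r4:0, r5:2}
[5] slti  r3, r2, 13  →  {r0:0, r1:14, r2:3, r3:1, r4:0, r5:2}
[6] bne  r4, r2, L9  →  {r0:0, r1:14, r2:3, r3:1, r4:0, r5:2}  ⟨branch taken⟩
[7] andi  r2, r4, 14  →  {r0:0, r1:14, r2:0, r3:1, r4:0, r5:2}
[9] and  r4, r2, r5  →  {r0:0, r1:14, r2:0, r3:1, r4:0, r5:2}
[10] and  r1, r4, r0  →  {r0:0, r1:0, r2:0, r3:1, r4:0, r5:2}

0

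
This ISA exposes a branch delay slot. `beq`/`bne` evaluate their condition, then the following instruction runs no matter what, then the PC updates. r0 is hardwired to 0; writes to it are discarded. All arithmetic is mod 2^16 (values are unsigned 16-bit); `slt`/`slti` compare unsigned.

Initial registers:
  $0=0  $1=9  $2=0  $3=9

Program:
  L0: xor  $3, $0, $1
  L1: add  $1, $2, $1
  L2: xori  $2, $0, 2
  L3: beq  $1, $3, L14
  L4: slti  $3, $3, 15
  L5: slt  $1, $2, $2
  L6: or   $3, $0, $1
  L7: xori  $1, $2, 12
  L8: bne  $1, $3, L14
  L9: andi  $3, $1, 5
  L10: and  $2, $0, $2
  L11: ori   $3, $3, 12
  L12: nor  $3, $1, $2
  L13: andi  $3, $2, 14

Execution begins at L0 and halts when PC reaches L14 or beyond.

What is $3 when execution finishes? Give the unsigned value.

1

  step pc=0: xor  $3, $0, $1  regs=(0,9,0,9)
  step pc=1: add  $1, $2, $1  regs=(0,9,0,9)
  step pc=2: xori  $2, $0, 2  regs=(0,9,2,9)
  step pc=3: beq  $1, $3, L14  cond=T  regs=(0,9,2,9)
  step pc=4: slti  $3, $3, 15  regs=(0,9,2,1)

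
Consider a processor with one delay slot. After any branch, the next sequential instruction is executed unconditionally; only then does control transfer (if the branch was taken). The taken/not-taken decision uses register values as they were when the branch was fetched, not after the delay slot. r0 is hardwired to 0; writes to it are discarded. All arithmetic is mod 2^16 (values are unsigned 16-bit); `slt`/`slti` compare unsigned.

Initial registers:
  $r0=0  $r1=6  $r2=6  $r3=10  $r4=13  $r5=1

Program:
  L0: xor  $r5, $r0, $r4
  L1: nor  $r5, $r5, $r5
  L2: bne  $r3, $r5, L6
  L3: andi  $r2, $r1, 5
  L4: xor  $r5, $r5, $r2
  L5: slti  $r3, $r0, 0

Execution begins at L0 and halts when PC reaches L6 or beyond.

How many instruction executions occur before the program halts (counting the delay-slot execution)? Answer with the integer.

4

PC=0  xor  $r5, $r0, $r4     | $r0=0 $r1=6 $r2=6 $r3=10 $r4=13 $r5=13
PC=1  nor  $r5, $r5, $r5     | $r0=0 $r1=6 $r2=6 $r3=10 $r4=13 $r5=65522
PC=2  bne  $r3, $r5, L6      | $r0=0 $r1=6 $r2=6 $r3=10 $r4=13 $r5=65522  [TAKEN]
PC=3  andi  $r2, $r1, 5      | $r0=0 $r1=6 $r2=4 $r3=10 $r4=13 $r5=65522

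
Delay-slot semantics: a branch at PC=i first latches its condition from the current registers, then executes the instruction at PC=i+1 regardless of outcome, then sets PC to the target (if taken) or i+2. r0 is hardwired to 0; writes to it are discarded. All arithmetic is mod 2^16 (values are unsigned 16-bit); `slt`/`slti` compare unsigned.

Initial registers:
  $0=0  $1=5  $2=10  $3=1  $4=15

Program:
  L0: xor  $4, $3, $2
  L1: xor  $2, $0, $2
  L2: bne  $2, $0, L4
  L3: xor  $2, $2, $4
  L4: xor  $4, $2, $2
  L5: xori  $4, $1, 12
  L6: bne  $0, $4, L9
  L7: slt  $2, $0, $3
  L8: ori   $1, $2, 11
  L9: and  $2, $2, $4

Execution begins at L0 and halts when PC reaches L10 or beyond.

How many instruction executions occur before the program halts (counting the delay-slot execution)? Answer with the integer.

9

[0] xor  $4, $3, $2  →  {$0:0, $1:5, $2:10, $3:1, $4:11}
[1] xor  $2, $0, $2  →  {$0:0, $1:5, $2:10, $3:1, $4:11}
[2] bne  $2, $0, L4  →  {$0:0, $1:5, $2:10, $3:1, $4:11}  ⟨branch taken⟩
[3] xor  $2, $2, $4  →  {$0:0, $1:5, $2:1, $3:1, $4:11}
[4] xor  $4, $2, $2  →  {$0:0, $1:5, $2:1, $3:1, $4:0}
[5] xori  $4, $1, 12  →  {$0:0, $1:5, $2:1, $3:1, $4:9}
[6] bne  $0, $4, L9  →  {$0:0, $1:5, $2:1, $3:1, $4:9}  ⟨branch taken⟩
[7] slt  $2, $0, $3  →  {$0:0, $1:5, $2:1, $3:1, $4:9}
[9] and  $2, $2, $4  →  {$0:0, $1:5, $2:1, $3:1, $4:9}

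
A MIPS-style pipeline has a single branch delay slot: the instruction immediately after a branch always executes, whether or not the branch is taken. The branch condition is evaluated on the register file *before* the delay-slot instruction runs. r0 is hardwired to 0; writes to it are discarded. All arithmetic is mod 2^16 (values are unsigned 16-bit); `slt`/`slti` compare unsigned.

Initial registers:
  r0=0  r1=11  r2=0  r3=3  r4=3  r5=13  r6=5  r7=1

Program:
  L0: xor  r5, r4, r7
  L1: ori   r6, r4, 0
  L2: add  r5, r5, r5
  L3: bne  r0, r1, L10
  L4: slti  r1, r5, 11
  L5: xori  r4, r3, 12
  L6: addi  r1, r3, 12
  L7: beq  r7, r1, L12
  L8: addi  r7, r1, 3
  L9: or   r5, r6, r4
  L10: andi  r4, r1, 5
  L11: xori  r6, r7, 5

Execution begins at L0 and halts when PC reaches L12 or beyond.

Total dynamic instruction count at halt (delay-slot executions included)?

#0 xor  r5, r4, r7 ; 0/11/0/3/3/2/5/1
#1 ori   r6, r4, 0 ; 0/11/0/3/3/2/3/1
#2 add  r5, r5, r5 ; 0/11/0/3/3/4/3/1
#3 bne  r0, r1, L10 ; 0/11/0/3/3/4/3/1 ; →target
#4 slti  r1, r5, 11 ; 0/1/0/3/3/4/3/1
#10 andi  r4, r1, 5 ; 0/1/0/3/1/4/3/1
#11 xori  r6, r7, 5 ; 0/1/0/3/1/4/4/1

7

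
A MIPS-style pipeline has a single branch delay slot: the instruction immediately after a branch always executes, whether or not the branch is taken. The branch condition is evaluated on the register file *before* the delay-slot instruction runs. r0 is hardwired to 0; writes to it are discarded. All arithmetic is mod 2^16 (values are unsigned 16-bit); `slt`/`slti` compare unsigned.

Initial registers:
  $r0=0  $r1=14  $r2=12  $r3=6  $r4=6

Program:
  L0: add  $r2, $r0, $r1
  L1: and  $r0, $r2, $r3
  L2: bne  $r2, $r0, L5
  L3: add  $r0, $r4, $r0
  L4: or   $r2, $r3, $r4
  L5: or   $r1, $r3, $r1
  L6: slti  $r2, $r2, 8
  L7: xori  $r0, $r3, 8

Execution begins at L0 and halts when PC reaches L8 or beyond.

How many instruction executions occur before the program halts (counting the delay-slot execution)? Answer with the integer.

#0 add  $r2, $r0, $r1 ; 0/14/14/6/6
#1 and  $r0, $r2, $r3 ; 0/14/14/6/6
#2 bne  $r2, $r0, L5 ; 0/14/14/6/6 ; →target
#3 add  $r0, $r4, $r0 ; 0/14/14/6/6
#5 or   $r1, $r3, $r1 ; 0/14/14/6/6
#6 slti  $r2, $r2, 8 ; 0/14/0/6/6
#7 xori  $r0, $r3, 8 ; 0/14/0/6/6

7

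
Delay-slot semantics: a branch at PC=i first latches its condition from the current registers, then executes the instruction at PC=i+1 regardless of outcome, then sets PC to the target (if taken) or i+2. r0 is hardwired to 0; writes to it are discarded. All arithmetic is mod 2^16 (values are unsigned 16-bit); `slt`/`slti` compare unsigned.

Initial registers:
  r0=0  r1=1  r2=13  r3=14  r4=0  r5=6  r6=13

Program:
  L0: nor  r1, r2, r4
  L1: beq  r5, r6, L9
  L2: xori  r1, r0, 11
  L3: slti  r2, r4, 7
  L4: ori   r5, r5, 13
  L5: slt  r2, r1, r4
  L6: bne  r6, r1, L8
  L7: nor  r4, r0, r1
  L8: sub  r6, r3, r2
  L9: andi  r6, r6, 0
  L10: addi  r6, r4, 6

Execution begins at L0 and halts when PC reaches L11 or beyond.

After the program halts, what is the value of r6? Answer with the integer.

PC=0  nor  r1, r2, r4        | r0=0 r1=65522 r2=13 r3=14 r4=0 r5=6 r6=13
PC=1  beq  r5, r6, L9        | r0=0 r1=65522 r2=13 r3=14 r4=0 r5=6 r6=13  [not taken]
PC=2  xori  r1, r0, 11       | r0=0 r1=11 r2=13 r3=14 r4=0 r5=6 r6=13
PC=3  slti  r2, r4, 7        | r0=0 r1=11 r2=1 r3=14 r4=0 r5=6 r6=13
PC=4  ori   r5, r5, 13       | r0=0 r1=11 r2=1 r3=14 r4=0 r5=15 r6=13
PC=5  slt  r2, r1, r4        | r0=0 r1=11 r2=0 r3=14 r4=0 r5=15 r6=13
PC=6  bne  r6, r1, L8        | r0=0 r1=11 r2=0 r3=14 r4=0 r5=15 r6=13  [TAKEN]
PC=7  nor  r4, r0, r1        | r0=0 r1=11 r2=0 r3=14 r4=65524 r5=15 r6=13
PC=8  sub  r6, r3, r2        | r0=0 r1=11 r2=0 r3=14 r4=65524 r5=15 r6=14
PC=9  andi  r6, r6, 0        | r0=0 r1=11 r2=0 r3=14 r4=65524 r5=15 r6=0
PC=10 addi  r6, r4, 6        | r0=0 r1=11 r2=0 r3=14 r4=65524 r5=15 r6=65530

65530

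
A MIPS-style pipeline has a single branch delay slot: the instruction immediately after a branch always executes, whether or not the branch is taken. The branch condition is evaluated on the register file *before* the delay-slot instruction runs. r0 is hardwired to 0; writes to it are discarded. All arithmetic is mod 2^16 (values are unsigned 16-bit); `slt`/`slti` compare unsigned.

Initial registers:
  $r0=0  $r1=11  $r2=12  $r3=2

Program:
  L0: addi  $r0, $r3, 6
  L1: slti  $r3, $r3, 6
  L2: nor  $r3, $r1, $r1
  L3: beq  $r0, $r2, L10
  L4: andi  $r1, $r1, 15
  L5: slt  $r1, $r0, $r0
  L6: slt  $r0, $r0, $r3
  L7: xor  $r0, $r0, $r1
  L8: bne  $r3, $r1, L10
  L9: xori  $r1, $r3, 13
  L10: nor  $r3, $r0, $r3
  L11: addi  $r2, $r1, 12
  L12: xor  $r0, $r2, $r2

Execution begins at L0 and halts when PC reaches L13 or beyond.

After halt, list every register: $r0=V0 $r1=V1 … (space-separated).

$r0=0 $r1=65529 $r2=5 $r3=11

  step pc=0: addi  $r0, $r3, 6  regs=(0,11,12,2)
  step pc=1: slti  $r3, $r3, 6  regs=(0,11,12,1)
  step pc=2: nor  $r3, $r1, $r1  regs=(0,11,12,65524)
  step pc=3: beq  $r0, $r2, L10  cond=F  regs=(0,11,12,65524)
  step pc=4: andi  $r1, $r1, 15  regs=(0,11,12,65524)
  step pc=5: slt  $r1, $r0, $r0  regs=(0,0,12,65524)
  step pc=6: slt  $r0, $r0, $r3  regs=(0,0,12,65524)
  step pc=7: xor  $r0, $r0, $r1  regs=(0,0,12,65524)
  step pc=8: bne  $r3, $r1, L10  cond=T  regs=(0,0,12,65524)
  step pc=9: xori  $r1, $r3, 13  regs=(0,65529,12,65524)
  step pc=10: nor  $r3, $r0, $r3  regs=(0,65529,12,11)
  step pc=11: addi  $r2, $r1, 12  regs=(0,65529,5,11)
  step pc=12: xor  $r0, $r2, $r2  regs=(0,65529,5,11)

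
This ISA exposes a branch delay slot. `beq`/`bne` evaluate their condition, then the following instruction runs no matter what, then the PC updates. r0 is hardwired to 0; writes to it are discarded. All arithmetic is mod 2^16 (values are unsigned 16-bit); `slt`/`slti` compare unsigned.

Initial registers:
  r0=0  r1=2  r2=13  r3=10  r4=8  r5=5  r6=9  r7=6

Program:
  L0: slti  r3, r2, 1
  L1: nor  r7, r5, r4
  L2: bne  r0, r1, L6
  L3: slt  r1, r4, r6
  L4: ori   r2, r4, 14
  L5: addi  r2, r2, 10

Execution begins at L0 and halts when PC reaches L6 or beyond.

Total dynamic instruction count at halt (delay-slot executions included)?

4

PC=0  slti  r3, r2, 1        | r0=0 r1=2 r2=13 r3=0 r4=8 r5=5 r6=9 r7=6
PC=1  nor  r7, r5, r4        | r0=0 r1=2 r2=13 r3=0 r4=8 r5=5 r6=9 r7=65522
PC=2  bne  r0, r1, L6        | r0=0 r1=2 r2=13 r3=0 r4=8 r5=5 r6=9 r7=65522  [TAKEN]
PC=3  slt  r1, r4, r6        | r0=0 r1=1 r2=13 r3=0 r4=8 r5=5 r6=9 r7=65522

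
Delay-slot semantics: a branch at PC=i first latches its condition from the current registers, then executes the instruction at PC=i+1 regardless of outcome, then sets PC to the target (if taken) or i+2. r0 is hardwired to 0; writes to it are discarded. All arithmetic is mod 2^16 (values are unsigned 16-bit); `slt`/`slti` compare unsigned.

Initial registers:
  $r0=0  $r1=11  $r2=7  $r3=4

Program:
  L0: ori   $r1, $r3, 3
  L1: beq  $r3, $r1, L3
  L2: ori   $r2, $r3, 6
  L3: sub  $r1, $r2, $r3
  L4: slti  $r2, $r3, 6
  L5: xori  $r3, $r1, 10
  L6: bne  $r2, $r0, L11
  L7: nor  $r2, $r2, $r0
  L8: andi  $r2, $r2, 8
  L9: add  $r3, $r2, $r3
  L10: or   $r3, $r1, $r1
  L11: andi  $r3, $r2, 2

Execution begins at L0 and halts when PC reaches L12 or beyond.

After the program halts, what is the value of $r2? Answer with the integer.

65534

[0] ori   $r1, $r3, 3  →  {$r0:0, $r1:7, $r2:7, $r3:4}
[1] beq  $r3, $r1, L3  →  {$r0:0, $r1:7, $r2:7, $r3:4}  ⟨branch fallthrough⟩
[2] ori   $r2, $r3, 6  →  {$r0:0, $r1:7, $r2:6, $r3:4}
[3] sub  $r1, $r2, $r3  →  {$r0:0, $r1:2, $r2:6, $r3:4}
[4] slti  $r2, $r3, 6  →  {$r0:0, $r1:2, $r2:1, $r3:4}
[5] xori  $r3, $r1, 10  →  {$r0:0, $r1:2, $r2:1, $r3:8}
[6] bne  $r2, $r0, L11  →  {$r0:0, $r1:2, $r2:1, $r3:8}  ⟨branch taken⟩
[7] nor  $r2, $r2, $r0  →  {$r0:0, $r1:2, $r2:65534, $r3:8}
[11] andi  $r3, $r2, 2  →  {$r0:0, $r1:2, $r2:65534, $r3:2}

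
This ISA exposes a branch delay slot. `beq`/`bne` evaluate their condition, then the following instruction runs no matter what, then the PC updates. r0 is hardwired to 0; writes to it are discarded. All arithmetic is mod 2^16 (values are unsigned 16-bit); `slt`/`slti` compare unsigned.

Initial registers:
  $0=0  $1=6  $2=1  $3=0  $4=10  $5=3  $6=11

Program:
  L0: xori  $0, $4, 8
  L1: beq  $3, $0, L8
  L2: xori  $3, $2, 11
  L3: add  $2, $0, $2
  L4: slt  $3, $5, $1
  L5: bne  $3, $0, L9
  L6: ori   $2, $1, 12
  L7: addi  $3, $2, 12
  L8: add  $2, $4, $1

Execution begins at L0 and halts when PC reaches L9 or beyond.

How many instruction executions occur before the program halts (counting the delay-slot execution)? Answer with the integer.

[0] xori  $0, $4, 8  →  {$0:0, $1:6, $2:1, $3:0, $4:10, $5:3, $6:11}
[1] beq  $3, $0, L8  →  {$0:0, $1:6, $2:1, $3:0, $4:10, $5:3, $6:11}  ⟨branch taken⟩
[2] xori  $3, $2, 11  →  {$0:0, $1:6, $2:1, $3:10, $4:10, $5:3, $6:11}
[8] add  $2, $4, $1  →  {$0:0, $1:6, $2:16, $3:10, $4:10, $5:3, $6:11}

4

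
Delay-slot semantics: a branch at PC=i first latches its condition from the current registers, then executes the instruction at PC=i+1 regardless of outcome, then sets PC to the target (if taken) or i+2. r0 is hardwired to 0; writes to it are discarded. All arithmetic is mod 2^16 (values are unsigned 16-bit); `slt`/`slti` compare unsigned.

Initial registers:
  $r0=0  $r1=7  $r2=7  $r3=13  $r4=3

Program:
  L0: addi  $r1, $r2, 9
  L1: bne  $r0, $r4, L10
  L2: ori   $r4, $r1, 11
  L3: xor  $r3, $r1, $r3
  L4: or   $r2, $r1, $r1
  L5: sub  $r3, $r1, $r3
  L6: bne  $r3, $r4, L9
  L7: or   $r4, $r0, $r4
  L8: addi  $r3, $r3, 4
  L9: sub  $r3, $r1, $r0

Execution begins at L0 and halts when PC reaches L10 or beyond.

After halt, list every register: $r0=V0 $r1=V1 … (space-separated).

PC=0  addi  $r1, $r2, 9      | $r0=0 $r1=16 $r2=7 $r3=13 $r4=3
PC=1  bne  $r0, $r4, L10     | $r0=0 $r1=16 $r2=7 $r3=13 $r4=3  [TAKEN]
PC=2  ori   $r4, $r1, 11     | $r0=0 $r1=16 $r2=7 $r3=13 $r4=27

$r0=0 $r1=16 $r2=7 $r3=13 $r4=27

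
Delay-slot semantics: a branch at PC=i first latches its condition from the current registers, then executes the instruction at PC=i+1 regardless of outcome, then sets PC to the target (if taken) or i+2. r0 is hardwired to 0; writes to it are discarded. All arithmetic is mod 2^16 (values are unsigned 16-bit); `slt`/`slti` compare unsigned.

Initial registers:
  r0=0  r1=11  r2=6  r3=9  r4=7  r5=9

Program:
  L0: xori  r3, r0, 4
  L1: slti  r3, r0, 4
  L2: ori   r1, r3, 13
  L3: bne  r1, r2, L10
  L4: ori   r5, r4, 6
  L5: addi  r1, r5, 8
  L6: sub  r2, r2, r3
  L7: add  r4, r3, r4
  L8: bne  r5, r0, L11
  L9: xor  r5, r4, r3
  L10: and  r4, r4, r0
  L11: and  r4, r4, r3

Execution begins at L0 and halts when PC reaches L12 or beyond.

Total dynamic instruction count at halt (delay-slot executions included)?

  step pc=0: xori  r3, r0, 4  regs=(0,11,6,4,7,9)
  step pc=1: slti  r3, r0, 4  regs=(0,11,6,1,7,9)
  step pc=2: ori   r1, r3, 13  regs=(0,13,6,1,7,9)
  step pc=3: bne  r1, r2, L10  cond=T  regs=(0,13,6,1,7,9)
  step pc=4: ori   r5, r4, 6  regs=(0,13,6,1,7,7)
  step pc=10: and  r4, r4, r0  regs=(0,13,6,1,0,7)
  step pc=11: and  r4, r4, r3  regs=(0,13,6,1,0,7)

7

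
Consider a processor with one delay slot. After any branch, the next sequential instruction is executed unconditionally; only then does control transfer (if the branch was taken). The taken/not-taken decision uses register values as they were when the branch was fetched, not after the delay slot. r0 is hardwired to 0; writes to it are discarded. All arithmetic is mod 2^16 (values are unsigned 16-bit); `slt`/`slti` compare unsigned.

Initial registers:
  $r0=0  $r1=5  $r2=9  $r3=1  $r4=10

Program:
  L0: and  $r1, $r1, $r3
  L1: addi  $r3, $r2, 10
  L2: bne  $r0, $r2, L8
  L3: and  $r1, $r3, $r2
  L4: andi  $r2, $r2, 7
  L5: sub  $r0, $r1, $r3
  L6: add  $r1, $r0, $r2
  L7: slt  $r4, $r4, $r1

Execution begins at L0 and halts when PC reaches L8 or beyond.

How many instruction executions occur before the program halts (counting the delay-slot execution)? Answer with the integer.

PC=0  and  $r1, $r1, $r3     | $r0=0 $r1=1 $r2=9 $r3=1 $r4=10
PC=1  addi  $r3, $r2, 10     | $r0=0 $r1=1 $r2=9 $r3=19 $r4=10
PC=2  bne  $r0, $r2, L8      | $r0=0 $r1=1 $r2=9 $r3=19 $r4=10  [TAKEN]
PC=3  and  $r1, $r3, $r2     | $r0=0 $r1=1 $r2=9 $r3=19 $r4=10

4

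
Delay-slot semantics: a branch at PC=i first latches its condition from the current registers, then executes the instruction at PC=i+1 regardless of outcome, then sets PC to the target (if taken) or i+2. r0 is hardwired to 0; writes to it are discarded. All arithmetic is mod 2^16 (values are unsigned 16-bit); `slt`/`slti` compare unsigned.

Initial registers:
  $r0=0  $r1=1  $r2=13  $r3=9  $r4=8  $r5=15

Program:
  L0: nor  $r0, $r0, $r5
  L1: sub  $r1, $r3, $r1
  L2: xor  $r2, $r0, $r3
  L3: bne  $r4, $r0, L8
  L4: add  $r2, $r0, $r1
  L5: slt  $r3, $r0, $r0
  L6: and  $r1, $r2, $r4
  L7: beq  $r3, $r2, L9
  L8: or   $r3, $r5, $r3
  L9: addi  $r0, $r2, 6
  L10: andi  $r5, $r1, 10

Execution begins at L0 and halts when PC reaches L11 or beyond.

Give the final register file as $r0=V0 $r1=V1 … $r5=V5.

PC=0  nor  $r0, $r0, $r5     | $r0=0 $r1=1 $r2=13 $r3=9 $r4=8 $r5=15
PC=1  sub  $r1, $r3, $r1     | $r0=0 $r1=8 $r2=13 $r3=9 $r4=8 $r5=15
PC=2  xor  $r2, $r0, $r3     | $r0=0 $r1=8 $r2=9 $r3=9 $r4=8 $r5=15
PC=3  bne  $r4, $r0, L8      | $r0=0 $r1=8 $r2=9 $r3=9 $r4=8 $r5=15  [TAKEN]
PC=4  add  $r2, $r0, $r1     | $r0=0 $r1=8 $r2=8 $r3=9 $r4=8 $r5=15
PC=8  or   $r3, $r5, $r3     | $r0=0 $r1=8 $r2=8 $r3=15 $r4=8 $r5=15
PC=9  addi  $r0, $r2, 6      | $r0=0 $r1=8 $r2=8 $r3=15 $r4=8 $r5=15
PC=10 andi  $r5, $r1, 10     | $r0=0 $r1=8 $r2=8 $r3=15 $r4=8 $r5=8

$r0=0 $r1=8 $r2=8 $r3=15 $r4=8 $r5=8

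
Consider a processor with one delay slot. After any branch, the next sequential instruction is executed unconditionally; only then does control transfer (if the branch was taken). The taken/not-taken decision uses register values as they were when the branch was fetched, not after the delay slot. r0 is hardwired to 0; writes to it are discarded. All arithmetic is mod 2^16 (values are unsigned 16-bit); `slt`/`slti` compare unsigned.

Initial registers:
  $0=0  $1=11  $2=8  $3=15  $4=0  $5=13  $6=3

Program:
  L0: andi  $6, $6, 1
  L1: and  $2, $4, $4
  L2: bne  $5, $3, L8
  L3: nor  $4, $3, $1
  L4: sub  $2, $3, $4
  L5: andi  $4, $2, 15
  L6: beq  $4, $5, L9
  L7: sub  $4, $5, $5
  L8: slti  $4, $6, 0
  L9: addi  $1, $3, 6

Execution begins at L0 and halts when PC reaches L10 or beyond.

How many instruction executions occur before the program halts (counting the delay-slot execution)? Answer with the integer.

6

  step pc=0: andi  $6, $6, 1  regs=(0,11,8,15,0,13,1)
  step pc=1: and  $2, $4, $4  regs=(0,11,0,15,0,13,1)
  step pc=2: bne  $5, $3, L8  cond=T  regs=(0,11,0,15,0,13,1)
  step pc=3: nor  $4, $3, $1  regs=(0,11,0,15,65520,13,1)
  step pc=8: slti  $4, $6, 0  regs=(0,11,0,15,0,13,1)
  step pc=9: addi  $1, $3, 6  regs=(0,21,0,15,0,13,1)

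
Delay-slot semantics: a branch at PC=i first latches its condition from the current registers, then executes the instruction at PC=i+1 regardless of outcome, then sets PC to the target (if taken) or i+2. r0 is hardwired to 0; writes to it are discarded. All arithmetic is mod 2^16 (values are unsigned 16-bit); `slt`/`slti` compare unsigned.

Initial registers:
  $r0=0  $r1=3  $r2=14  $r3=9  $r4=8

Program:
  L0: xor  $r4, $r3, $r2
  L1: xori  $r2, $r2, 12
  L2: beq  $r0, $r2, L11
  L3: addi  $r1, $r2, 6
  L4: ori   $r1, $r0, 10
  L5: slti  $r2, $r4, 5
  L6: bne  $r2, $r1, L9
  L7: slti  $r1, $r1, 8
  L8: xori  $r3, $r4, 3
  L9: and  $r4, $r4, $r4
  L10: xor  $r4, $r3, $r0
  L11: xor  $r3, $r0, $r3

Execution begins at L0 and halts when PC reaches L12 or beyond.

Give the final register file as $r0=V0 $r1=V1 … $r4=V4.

$r0=0 $r1=0 $r2=0 $r3=9 $r4=9

  step pc=0: xor  $r4, $r3, $r2  regs=(0,3,14,9,7)
  step pc=1: xori  $r2, $r2, 12  regs=(0,3,2,9,7)
  step pc=2: beq  $r0, $r2, L11  cond=F  regs=(0,3,2,9,7)
  step pc=3: addi  $r1, $r2, 6  regs=(0,8,2,9,7)
  step pc=4: ori   $r1, $r0, 10  regs=(0,10,2,9,7)
  step pc=5: slti  $r2, $r4, 5  regs=(0,10,0,9,7)
  step pc=6: bne  $r2, $r1, L9  cond=T  regs=(0,10,0,9,7)
  step pc=7: slti  $r1, $r1, 8  regs=(0,0,0,9,7)
  step pc=9: and  $r4, $r4, $r4  regs=(0,0,0,9,7)
  step pc=10: xor  $r4, $r3, $r0  regs=(0,0,0,9,9)
  step pc=11: xor  $r3, $r0, $r3  regs=(0,0,0,9,9)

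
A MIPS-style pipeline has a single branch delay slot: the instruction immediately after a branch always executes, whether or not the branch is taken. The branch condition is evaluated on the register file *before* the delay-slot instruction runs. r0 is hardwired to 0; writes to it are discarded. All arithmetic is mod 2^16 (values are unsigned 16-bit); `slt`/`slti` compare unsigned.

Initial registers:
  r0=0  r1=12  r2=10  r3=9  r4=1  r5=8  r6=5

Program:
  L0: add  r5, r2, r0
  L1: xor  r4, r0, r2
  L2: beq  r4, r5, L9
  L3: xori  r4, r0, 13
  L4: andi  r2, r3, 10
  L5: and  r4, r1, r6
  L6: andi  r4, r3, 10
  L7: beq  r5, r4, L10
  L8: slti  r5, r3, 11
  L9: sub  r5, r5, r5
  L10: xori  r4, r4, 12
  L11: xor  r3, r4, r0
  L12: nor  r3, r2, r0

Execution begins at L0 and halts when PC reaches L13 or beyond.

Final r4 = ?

  step pc=0: add  r5, r2, r0  regs=(0,12,10,9,1,10,5)
  step pc=1: xor  r4, r0, r2  regs=(0,12,10,9,10,10,5)
  step pc=2: beq  r4, r5, L9  cond=T  regs=(0,12,10,9,10,10,5)
  step pc=3: xori  r4, r0, 13  regs=(0,12,10,9,13,10,5)
  step pc=9: sub  r5, r5, r5  regs=(0,12,10,9,13,0,5)
  step pc=10: xori  r4, r4, 12  regs=(0,12,10,9,1,0,5)
  step pc=11: xor  r3, r4, r0  regs=(0,12,10,1,1,0,5)
  step pc=12: nor  r3, r2, r0  regs=(0,12,10,65525,1,0,5)

1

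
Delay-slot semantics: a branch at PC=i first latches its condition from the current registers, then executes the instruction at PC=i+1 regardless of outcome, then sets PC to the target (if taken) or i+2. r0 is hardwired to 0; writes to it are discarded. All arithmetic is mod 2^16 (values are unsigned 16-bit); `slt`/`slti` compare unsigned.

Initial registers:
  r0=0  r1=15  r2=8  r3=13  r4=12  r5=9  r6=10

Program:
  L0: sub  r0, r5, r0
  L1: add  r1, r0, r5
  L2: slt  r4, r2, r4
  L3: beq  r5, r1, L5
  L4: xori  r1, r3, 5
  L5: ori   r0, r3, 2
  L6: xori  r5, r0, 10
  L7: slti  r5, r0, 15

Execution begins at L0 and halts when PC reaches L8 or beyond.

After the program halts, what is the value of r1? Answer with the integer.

#0 sub  r0, r5, r0 ; 0/15/8/13/12/9/10
#1 add  r1, r0, r5 ; 0/9/8/13/12/9/10
#2 slt  r4, r2, r4 ; 0/9/8/13/1/9/10
#3 beq  r5, r1, L5 ; 0/9/8/13/1/9/10 ; →target
#4 xori  r1, r3, 5 ; 0/8/8/13/1/9/10
#5 ori   r0, r3, 2 ; 0/8/8/13/1/9/10
#6 xori  r5, r0, 10 ; 0/8/8/13/1/10/10
#7 slti  r5, r0, 15 ; 0/8/8/13/1/1/10

8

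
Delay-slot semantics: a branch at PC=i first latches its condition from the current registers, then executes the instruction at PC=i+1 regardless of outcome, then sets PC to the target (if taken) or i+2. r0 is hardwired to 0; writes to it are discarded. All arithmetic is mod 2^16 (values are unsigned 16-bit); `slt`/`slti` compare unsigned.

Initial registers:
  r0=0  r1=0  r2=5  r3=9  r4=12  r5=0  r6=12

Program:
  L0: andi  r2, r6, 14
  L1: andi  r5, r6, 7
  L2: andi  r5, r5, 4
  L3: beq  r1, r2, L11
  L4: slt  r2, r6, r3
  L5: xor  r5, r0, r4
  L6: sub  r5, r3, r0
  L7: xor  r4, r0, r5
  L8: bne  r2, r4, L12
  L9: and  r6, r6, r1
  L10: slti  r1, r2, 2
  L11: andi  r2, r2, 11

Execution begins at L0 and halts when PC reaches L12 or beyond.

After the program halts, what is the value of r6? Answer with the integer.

  step pc=0: andi  r2, r6, 14  regs=(0,0,12,9,12,0,12)
  step pc=1: andi  r5, r6, 7  regs=(0,0,12,9,12,4,12)
  step pc=2: andi  r5, r5, 4  regs=(0,0,12,9,12,4,12)
  step pc=3: beq  r1, r2, L11  cond=F  regs=(0,0,12,9,12,4,12)
  step pc=4: slt  r2, r6, r3  regs=(0,0,0,9,12,4,12)
  step pc=5: xor  r5, r0, r4  regs=(0,0,0,9,12,12,12)
  step pc=6: sub  r5, r3, r0  regs=(0,0,0,9,12,9,12)
  step pc=7: xor  r4, r0, r5  regs=(0,0,0,9,9,9,12)
  step pc=8: bne  r2, r4, L12  cond=T  regs=(0,0,0,9,9,9,12)
  step pc=9: and  r6, r6, r1  regs=(0,0,0,9,9,9,0)

0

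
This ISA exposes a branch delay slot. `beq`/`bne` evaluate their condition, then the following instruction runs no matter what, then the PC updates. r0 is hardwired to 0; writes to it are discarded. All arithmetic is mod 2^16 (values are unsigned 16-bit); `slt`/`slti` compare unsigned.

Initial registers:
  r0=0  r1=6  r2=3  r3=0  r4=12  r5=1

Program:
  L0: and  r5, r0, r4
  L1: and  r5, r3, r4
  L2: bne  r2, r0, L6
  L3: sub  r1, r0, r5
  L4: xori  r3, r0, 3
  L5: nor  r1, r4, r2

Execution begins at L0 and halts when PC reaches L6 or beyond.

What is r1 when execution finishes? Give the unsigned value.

#0 and  r5, r0, r4 ; 0/6/3/0/12/0
#1 and  r5, r3, r4 ; 0/6/3/0/12/0
#2 bne  r2, r0, L6 ; 0/6/3/0/12/0 ; →target
#3 sub  r1, r0, r5 ; 0/0/3/0/12/0

0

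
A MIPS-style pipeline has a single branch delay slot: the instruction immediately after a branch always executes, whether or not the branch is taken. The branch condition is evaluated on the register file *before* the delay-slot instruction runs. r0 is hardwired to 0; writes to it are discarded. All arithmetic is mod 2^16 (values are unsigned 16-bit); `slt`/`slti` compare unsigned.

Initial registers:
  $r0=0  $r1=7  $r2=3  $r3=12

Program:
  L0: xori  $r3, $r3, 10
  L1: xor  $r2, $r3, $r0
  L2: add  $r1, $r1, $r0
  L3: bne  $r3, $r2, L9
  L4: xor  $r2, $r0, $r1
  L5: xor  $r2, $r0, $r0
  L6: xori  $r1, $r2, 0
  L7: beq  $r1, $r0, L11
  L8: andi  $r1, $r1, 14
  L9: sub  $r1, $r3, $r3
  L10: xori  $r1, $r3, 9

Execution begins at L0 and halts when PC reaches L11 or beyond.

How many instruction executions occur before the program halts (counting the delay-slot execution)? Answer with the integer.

9

#0 xori  $r3, $r3, 10 ; 0/7/3/6
#1 xor  $r2, $r3, $r0 ; 0/7/6/6
#2 add  $r1, $r1, $r0 ; 0/7/6/6
#3 bne  $r3, $r2, L9 ; 0/7/6/6 ; →fallthru
#4 xor  $r2, $r0, $r1 ; 0/7/7/6
#5 xor  $r2, $r0, $r0 ; 0/7/0/6
#6 xori  $r1, $r2, 0 ; 0/0/0/6
#7 beq  $r1, $r0, L11 ; 0/0/0/6 ; →target
#8 andi  $r1, $r1, 14 ; 0/0/0/6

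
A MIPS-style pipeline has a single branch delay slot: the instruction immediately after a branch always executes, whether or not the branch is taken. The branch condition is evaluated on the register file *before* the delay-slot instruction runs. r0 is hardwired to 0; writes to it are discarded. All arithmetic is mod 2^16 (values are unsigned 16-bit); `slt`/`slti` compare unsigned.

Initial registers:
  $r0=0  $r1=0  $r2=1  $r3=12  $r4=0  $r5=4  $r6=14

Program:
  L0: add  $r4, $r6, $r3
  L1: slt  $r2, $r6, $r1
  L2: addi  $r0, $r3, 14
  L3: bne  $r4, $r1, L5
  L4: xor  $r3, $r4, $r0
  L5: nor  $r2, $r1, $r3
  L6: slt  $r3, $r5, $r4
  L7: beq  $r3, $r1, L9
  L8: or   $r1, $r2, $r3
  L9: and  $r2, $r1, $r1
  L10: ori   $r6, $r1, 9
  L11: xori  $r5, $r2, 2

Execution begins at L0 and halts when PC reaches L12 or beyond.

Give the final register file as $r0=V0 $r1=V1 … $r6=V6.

  step pc=0: add  $r4, $r6, $r3  regs=(0,0,1,12,26,4,14)
  step pc=1: slt  $r2, $r6, $r1  regs=(0,0,0,12,26,4,14)
  step pc=2: addi  $r0, $r3, 14  regs=(0,0,0,12,26,4,14)
  step pc=3: bne  $r4, $r1, L5  cond=T  regs=(0,0,0,12,26,4,14)
  step pc=4: xor  $r3, $r4, $r0  regs=(0,0,0,26,26,4,14)
  step pc=5: nor  $r2, $r1, $r3  regs=(0,0,65509,26,26,4,14)
  step pc=6: slt  $r3, $r5, $r4  regs=(0,0,65509,1,26,4,14)
  step pc=7: beq  $r3, $r1, L9  cond=F  regs=(0,0,65509,1,26,4,14)
  step pc=8: or   $r1, $r2, $r3  regs=(0,65509,65509,1,26,4,14)
  step pc=9: and  $r2, $r1, $r1  regs=(0,65509,65509,1,26,4,14)
  step pc=10: ori   $r6, $r1, 9  regs=(0,65509,65509,1,26,4,65517)
  step pc=11: xori  $r5, $r2, 2  regs=(0,65509,65509,1,26,65511,65517)

$r0=0 $r1=65509 $r2=65509 $r3=1 $r4=26 $r5=65511 $r6=65517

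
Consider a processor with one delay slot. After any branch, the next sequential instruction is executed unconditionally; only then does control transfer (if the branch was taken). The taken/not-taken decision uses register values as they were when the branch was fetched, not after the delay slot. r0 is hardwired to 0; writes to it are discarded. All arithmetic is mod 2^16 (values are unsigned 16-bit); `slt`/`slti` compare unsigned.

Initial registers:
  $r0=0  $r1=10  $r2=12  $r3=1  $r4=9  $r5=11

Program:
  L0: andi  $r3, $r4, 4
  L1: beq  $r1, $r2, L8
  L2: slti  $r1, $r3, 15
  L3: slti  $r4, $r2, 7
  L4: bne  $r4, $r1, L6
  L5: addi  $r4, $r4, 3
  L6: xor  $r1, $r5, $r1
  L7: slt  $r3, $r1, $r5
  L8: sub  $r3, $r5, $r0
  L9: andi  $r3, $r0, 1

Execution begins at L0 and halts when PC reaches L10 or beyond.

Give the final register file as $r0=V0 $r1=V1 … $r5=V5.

$r0=0 $r1=10 $r2=12 $r3=0 $r4=3 $r5=11

[0] andi  $r3, $r4, 4  →  {$r0:0, $r1:10, $r2:12, $r3:0, $r4:9, $r5:11}
[1] beq  $r1, $r2, L8  →  {$r0:0, $r1:10, $r2:12, $r3:0, $r4:9, $r5:11}  ⟨branch fallthrough⟩
[2] slti  $r1, $r3, 15  →  {$r0:0, $r1:1, $r2:12, $r3:0, $r4:9, $r5:11}
[3] slti  $r4, $r2, 7  →  {$r0:0, $r1:1, $r2:12, $r3:0, $r4:0, $r5:11}
[4] bne  $r4, $r1, L6  →  {$r0:0, $r1:1, $r2:12, $r3:0, $r4:0, $r5:11}  ⟨branch taken⟩
[5] addi  $r4, $r4, 3  →  {$r0:0, $r1:1, $r2:12, $r3:0, $r4:3, $r5:11}
[6] xor  $r1, $r5, $r1  →  {$r0:0, $r1:10, $r2:12, $r3:0, $r4:3, $r5:11}
[7] slt  $r3, $r1, $r5  →  {$r0:0, $r1:10, $r2:12, $r3:1, $r4:3, $r5:11}
[8] sub  $r3, $r5, $r0  →  {$r0:0, $r1:10, $r2:12, $r3:11, $r4:3, $r5:11}
[9] andi  $r3, $r0, 1  →  {$r0:0, $r1:10, $r2:12, $r3:0, $r4:3, $r5:11}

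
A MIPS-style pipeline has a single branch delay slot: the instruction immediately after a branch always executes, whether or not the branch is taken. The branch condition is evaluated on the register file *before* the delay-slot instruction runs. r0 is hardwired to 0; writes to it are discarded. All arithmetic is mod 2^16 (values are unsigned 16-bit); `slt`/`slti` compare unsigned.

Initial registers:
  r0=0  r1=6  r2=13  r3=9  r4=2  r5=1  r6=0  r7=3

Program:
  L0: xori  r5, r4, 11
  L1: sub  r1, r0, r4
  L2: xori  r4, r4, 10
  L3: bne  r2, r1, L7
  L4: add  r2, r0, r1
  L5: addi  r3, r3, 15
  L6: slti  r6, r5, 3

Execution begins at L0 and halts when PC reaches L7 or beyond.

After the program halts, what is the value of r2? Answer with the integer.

PC=0  xori  r5, r4, 11       | r0=0 r1=6 r2=13 r3=9 r4=2 r5=9 r6=0 r7=3
PC=1  sub  r1, r0, r4        | r0=0 r1=65534 r2=13 r3=9 r4=2 r5=9 r6=0 r7=3
PC=2  xori  r4, r4, 10       | r0=0 r1=65534 r2=13 r3=9 r4=8 r5=9 r6=0 r7=3
PC=3  bne  r2, r1, L7        | r0=0 r1=65534 r2=13 r3=9 r4=8 r5=9 r6=0 r7=3  [TAKEN]
PC=4  add  r2, r0, r1        | r0=0 r1=65534 r2=65534 r3=9 r4=8 r5=9 r6=0 r7=3

65534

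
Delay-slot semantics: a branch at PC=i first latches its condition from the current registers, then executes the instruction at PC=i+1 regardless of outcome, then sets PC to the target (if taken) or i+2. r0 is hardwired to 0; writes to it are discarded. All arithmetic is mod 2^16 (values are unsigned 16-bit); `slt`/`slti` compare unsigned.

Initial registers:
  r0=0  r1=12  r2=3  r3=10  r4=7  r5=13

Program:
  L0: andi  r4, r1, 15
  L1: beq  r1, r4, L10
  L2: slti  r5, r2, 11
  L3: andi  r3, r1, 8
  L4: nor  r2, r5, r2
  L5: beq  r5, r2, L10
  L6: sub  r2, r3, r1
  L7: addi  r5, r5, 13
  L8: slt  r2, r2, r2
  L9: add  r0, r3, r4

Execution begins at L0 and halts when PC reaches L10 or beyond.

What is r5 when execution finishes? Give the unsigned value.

[0] andi  r4, r1, 15  →  {r0:0, r1:12, r2:3, r3:10, r4:12, r5:13}
[1] beq  r1, r4, L10  →  {r0:0, r1:12, r2:3, r3:10, r4:12, r5:13}  ⟨branch taken⟩
[2] slti  r5, r2, 11  →  {r0:0, r1:12, r2:3, r3:10, r4:12, r5:1}

1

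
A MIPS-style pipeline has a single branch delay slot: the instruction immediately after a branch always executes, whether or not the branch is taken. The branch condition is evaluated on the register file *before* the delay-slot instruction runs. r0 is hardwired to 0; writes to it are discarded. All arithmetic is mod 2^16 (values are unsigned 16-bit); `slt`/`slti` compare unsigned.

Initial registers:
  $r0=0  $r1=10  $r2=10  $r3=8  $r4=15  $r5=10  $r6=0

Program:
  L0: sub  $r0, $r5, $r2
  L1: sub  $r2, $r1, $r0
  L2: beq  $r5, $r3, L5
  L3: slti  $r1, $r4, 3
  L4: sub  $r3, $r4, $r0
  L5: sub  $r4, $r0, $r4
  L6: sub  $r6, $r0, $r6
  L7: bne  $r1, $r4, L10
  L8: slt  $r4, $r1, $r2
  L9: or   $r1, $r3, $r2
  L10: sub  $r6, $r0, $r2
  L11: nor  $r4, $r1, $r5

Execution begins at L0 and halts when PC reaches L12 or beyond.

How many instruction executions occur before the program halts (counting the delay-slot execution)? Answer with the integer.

11

#0 sub  $r0, $r5, $r2 ; 0/10/10/8/15/10/0
#1 sub  $r2, $r1, $r0 ; 0/10/10/8/15/10/0
#2 beq  $r5, $r3, L5 ; 0/10/10/8/15/10/0 ; →fallthru
#3 slti  $r1, $r4, 3 ; 0/0/10/8/15/10/0
#4 sub  $r3, $r4, $r0 ; 0/0/10/15/15/10/0
#5 sub  $r4, $r0, $r4 ; 0/0/10/15/65521/10/0
#6 sub  $r6, $r0, $r6 ; 0/0/10/15/65521/10/0
#7 bne  $r1, $r4, L10 ; 0/0/10/15/65521/10/0 ; →target
#8 slt  $r4, $r1, $r2 ; 0/0/10/15/1/10/0
#10 sub  $r6, $r0, $r2 ; 0/0/10/15/1/10/65526
#11 nor  $r4, $r1, $r5 ; 0/0/10/15/65525/10/65526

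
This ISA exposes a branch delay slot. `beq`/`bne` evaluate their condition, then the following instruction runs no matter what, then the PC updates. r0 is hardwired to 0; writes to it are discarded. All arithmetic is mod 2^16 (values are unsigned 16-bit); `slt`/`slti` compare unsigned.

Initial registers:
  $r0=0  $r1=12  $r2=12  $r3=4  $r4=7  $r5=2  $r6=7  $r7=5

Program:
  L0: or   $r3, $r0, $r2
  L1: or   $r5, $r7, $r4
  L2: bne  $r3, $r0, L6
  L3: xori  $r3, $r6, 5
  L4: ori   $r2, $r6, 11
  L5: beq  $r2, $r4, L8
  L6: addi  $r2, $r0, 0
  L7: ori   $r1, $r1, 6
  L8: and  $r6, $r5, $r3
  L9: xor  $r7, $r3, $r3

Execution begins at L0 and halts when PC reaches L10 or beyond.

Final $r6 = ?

PC=0  or   $r3, $r0, $r2     | $r0=0 $r1=12 $r2=12 $r3=12 $r4=7 $r5=2 $r6=7 $r7=5
PC=1  or   $r5, $r7, $r4     | $r0=0 $r1=12 $r2=12 $r3=12 $r4=7 $r5=7 $r6=7 $r7=5
PC=2  bne  $r3, $r0, L6      | $r0=0 $r1=12 $r2=12 $r3=12 $r4=7 $r5=7 $r6=7 $r7=5  [TAKEN]
PC=3  xori  $r3, $r6, 5      | $r0=0 $r1=12 $r2=12 $r3=2 $r4=7 $r5=7 $r6=7 $r7=5
PC=6  addi  $r2, $r0, 0      | $r0=0 $r1=12 $r2=0 $r3=2 $r4=7 $r5=7 $r6=7 $r7=5
PC=7  ori   $r1, $r1, 6      | $r0=0 $r1=14 $r2=0 $r3=2 $r4=7 $r5=7 $r6=7 $r7=5
PC=8  and  $r6, $r5, $r3     | $r0=0 $r1=14 $r2=0 $r3=2 $r4=7 $r5=7 $r6=2 $r7=5
PC=9  xor  $r7, $r3, $r3     | $r0=0 $r1=14 $r2=0 $r3=2 $r4=7 $r5=7 $r6=2 $r7=0

2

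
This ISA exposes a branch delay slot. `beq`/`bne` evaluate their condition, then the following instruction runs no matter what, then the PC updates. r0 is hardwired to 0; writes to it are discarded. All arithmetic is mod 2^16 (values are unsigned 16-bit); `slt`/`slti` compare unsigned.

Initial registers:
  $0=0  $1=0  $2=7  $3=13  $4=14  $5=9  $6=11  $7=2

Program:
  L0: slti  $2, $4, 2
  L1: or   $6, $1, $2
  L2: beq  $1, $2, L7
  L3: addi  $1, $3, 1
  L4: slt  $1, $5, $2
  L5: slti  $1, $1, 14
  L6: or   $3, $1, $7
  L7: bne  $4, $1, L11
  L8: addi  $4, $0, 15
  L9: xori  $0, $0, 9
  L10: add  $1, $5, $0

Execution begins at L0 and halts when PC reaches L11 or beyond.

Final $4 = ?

  step pc=0: slti  $2, $4, 2  regs=(0,0,0,13,14,9,11,2)
  step pc=1: or   $6, $1, $2  regs=(0,0,0,13,14,9,0,2)
  step pc=2: beq  $1, $2, L7  cond=T  regs=(0,0,0,13,14,9,0,2)
  step pc=3: addi  $1, $3, 1  regs=(0,14,0,13,14,9,0,2)
  step pc=7: bne  $4, $1, L11  cond=F  regs=(0,14,0,13,14,9,0,2)
  step pc=8: addi  $4, $0, 15  regs=(0,14,0,13,15,9,0,2)
  step pc=9: xori  $0, $0, 9  regs=(0,14,0,13,15,9,0,2)
  step pc=10: add  $1, $5, $0  regs=(0,9,0,13,15,9,0,2)

15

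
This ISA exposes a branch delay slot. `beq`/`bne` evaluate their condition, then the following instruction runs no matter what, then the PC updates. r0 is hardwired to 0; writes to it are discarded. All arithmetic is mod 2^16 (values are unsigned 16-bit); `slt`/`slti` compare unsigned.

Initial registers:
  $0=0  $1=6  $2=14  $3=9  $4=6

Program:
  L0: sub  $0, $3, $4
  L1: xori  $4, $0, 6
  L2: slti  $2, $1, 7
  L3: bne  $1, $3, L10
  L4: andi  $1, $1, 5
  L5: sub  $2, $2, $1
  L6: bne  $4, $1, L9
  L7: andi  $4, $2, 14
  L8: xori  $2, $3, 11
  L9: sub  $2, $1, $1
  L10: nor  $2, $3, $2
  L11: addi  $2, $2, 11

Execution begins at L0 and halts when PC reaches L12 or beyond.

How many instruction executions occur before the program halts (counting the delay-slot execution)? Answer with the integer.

7

PC=0  sub  $0, $3, $4        | $0=0 $1=6 $2=14 $3=9 $4=6
PC=1  xori  $4, $0, 6        | $0=0 $1=6 $2=14 $3=9 $4=6
PC=2  slti  $2, $1, 7        | $0=0 $1=6 $2=1 $3=9 $4=6
PC=3  bne  $1, $3, L10       | $0=0 $1=6 $2=1 $3=9 $4=6  [TAKEN]
PC=4  andi  $1, $1, 5        | $0=0 $1=4 $2=1 $3=9 $4=6
PC=10 nor  $2, $3, $2        | $0=0 $1=4 $2=65526 $3=9 $4=6
PC=11 addi  $2, $2, 11       | $0=0 $1=4 $2=1 $3=9 $4=6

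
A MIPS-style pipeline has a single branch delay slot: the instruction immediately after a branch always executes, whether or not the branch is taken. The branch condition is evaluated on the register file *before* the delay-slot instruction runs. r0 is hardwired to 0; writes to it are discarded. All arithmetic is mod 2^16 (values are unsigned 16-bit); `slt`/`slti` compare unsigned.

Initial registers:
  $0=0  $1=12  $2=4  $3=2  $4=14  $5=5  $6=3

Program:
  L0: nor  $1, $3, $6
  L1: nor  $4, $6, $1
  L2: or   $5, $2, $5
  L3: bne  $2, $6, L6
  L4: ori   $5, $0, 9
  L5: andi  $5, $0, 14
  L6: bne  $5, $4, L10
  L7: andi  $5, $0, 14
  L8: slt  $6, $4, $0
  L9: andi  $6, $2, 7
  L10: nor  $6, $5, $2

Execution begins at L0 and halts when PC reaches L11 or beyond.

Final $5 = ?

0

#0 nor  $1, $3, $6 ; 0/65532/4/2/14/5/3
#1 nor  $4, $6, $1 ; 0/65532/4/2/0/5/3
#2 or   $5, $2, $5 ; 0/65532/4/2/0/5/3
#3 bne  $2, $6, L6 ; 0/65532/4/2/0/5/3 ; →target
#4 ori   $5, $0, 9 ; 0/65532/4/2/0/9/3
#6 bne  $5, $4, L10 ; 0/65532/4/2/0/9/3 ; →target
#7 andi  $5, $0, 14 ; 0/65532/4/2/0/0/3
#10 nor  $6, $5, $2 ; 0/65532/4/2/0/0/65531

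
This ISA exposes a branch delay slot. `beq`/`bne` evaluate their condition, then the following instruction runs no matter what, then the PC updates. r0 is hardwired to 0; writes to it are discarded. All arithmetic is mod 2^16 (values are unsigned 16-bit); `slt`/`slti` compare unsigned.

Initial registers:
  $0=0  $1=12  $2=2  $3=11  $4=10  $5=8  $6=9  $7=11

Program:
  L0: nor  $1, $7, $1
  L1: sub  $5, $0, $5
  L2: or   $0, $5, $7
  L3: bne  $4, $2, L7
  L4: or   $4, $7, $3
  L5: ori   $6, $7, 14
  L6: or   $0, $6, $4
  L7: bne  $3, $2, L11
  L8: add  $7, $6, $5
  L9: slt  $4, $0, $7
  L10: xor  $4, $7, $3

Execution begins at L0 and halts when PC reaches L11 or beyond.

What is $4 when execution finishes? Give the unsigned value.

[0] nor  $1, $7, $1  →  {$0:0, $1:65520, $2:2, $3:11, $4:10, $5:8, $6:9, $7:11}
[1] sub  $5, $0, $5  →  {$0:0, $1:65520, $2:2, $3:11, $4:10, $5:65528, $6:9, $7:11}
[2] or   $0, $5, $7  →  {$0:0, $1:65520, $2:2, $3:11, $4:10, $5:65528, $6:9, $7:11}
[3] bne  $4, $2, L7  →  {$0:0, $1:65520, $2:2, $3:11, $4:10, $5:65528, $6:9, $7:11}  ⟨branch taken⟩
[4] or   $4, $7, $3  →  {$0:0, $1:65520, $2:2, $3:11, $4:11, $5:65528, $6:9, $7:11}
[7] bne  $3, $2, L11  →  {$0:0, $1:65520, $2:2, $3:11, $4:11, $5:65528, $6:9, $7:11}  ⟨branch taken⟩
[8] add  $7, $6, $5  →  {$0:0, $1:65520, $2:2, $3:11, $4:11, $5:65528, $6:9, $7:1}

11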